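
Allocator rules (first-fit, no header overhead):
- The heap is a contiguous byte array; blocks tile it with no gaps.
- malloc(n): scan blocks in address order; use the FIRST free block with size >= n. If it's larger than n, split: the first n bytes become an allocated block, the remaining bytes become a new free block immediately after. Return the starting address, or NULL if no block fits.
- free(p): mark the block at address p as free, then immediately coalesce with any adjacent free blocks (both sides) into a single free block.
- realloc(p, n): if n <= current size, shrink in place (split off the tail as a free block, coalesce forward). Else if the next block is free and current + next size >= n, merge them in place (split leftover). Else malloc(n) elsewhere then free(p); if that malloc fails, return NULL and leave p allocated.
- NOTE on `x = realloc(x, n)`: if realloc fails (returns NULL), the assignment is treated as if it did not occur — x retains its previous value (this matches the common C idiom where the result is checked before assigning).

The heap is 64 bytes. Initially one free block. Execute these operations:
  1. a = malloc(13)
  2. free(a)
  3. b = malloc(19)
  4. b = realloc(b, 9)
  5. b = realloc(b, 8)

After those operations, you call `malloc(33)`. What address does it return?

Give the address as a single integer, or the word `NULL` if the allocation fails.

Op 1: a = malloc(13) -> a = 0; heap: [0-12 ALLOC][13-63 FREE]
Op 2: free(a) -> (freed a); heap: [0-63 FREE]
Op 3: b = malloc(19) -> b = 0; heap: [0-18 ALLOC][19-63 FREE]
Op 4: b = realloc(b, 9) -> b = 0; heap: [0-8 ALLOC][9-63 FREE]
Op 5: b = realloc(b, 8) -> b = 0; heap: [0-7 ALLOC][8-63 FREE]
malloc(33): first-fit scan over [0-7 ALLOC][8-63 FREE] -> 8

Answer: 8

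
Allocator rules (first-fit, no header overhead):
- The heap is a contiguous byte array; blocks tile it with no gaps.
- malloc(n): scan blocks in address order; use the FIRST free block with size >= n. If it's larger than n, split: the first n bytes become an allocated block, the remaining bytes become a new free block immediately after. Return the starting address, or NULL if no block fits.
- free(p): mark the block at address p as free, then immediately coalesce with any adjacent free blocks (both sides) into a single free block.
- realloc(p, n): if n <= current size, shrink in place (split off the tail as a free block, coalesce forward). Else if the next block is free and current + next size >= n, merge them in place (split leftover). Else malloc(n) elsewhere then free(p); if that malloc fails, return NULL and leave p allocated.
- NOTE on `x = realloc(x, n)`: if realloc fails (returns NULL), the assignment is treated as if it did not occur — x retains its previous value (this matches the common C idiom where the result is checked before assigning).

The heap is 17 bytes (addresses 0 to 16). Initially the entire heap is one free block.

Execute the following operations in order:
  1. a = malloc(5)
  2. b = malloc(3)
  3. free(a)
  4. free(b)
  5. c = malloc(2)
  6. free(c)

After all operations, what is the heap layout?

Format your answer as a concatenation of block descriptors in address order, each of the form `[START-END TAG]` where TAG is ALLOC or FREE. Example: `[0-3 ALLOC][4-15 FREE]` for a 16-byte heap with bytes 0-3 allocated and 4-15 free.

Op 1: a = malloc(5) -> a = 0; heap: [0-4 ALLOC][5-16 FREE]
Op 2: b = malloc(3) -> b = 5; heap: [0-4 ALLOC][5-7 ALLOC][8-16 FREE]
Op 3: free(a) -> (freed a); heap: [0-4 FREE][5-7 ALLOC][8-16 FREE]
Op 4: free(b) -> (freed b); heap: [0-16 FREE]
Op 5: c = malloc(2) -> c = 0; heap: [0-1 ALLOC][2-16 FREE]
Op 6: free(c) -> (freed c); heap: [0-16 FREE]

Answer: [0-16 FREE]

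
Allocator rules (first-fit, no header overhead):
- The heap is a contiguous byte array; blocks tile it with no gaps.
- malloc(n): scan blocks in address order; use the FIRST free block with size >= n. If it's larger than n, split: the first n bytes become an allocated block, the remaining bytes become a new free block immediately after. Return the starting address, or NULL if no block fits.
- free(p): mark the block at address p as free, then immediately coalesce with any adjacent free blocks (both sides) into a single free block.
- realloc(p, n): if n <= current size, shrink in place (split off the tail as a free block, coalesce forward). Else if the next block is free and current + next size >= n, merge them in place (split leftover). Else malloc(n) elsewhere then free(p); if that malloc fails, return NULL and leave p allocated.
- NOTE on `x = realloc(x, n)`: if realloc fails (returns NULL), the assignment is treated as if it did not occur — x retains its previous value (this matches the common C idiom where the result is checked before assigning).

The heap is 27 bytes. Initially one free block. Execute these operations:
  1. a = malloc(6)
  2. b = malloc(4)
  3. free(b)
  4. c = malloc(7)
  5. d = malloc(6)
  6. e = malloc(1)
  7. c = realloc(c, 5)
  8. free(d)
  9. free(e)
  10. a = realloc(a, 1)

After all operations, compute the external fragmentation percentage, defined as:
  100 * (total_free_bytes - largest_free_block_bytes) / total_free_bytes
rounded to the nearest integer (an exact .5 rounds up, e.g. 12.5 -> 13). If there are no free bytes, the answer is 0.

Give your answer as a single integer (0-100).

Op 1: a = malloc(6) -> a = 0; heap: [0-5 ALLOC][6-26 FREE]
Op 2: b = malloc(4) -> b = 6; heap: [0-5 ALLOC][6-9 ALLOC][10-26 FREE]
Op 3: free(b) -> (freed b); heap: [0-5 ALLOC][6-26 FREE]
Op 4: c = malloc(7) -> c = 6; heap: [0-5 ALLOC][6-12 ALLOC][13-26 FREE]
Op 5: d = malloc(6) -> d = 13; heap: [0-5 ALLOC][6-12 ALLOC][13-18 ALLOC][19-26 FREE]
Op 6: e = malloc(1) -> e = 19; heap: [0-5 ALLOC][6-12 ALLOC][13-18 ALLOC][19-19 ALLOC][20-26 FREE]
Op 7: c = realloc(c, 5) -> c = 6; heap: [0-5 ALLOC][6-10 ALLOC][11-12 FREE][13-18 ALLOC][19-19 ALLOC][20-26 FREE]
Op 8: free(d) -> (freed d); heap: [0-5 ALLOC][6-10 ALLOC][11-18 FREE][19-19 ALLOC][20-26 FREE]
Op 9: free(e) -> (freed e); heap: [0-5 ALLOC][6-10 ALLOC][11-26 FREE]
Op 10: a = realloc(a, 1) -> a = 0; heap: [0-0 ALLOC][1-5 FREE][6-10 ALLOC][11-26 FREE]
Free blocks: [5 16] total_free=21 largest=16 -> 100*(21-16)/21 = 500/21 ≈ 23.810 -> rounds to 24

Answer: 24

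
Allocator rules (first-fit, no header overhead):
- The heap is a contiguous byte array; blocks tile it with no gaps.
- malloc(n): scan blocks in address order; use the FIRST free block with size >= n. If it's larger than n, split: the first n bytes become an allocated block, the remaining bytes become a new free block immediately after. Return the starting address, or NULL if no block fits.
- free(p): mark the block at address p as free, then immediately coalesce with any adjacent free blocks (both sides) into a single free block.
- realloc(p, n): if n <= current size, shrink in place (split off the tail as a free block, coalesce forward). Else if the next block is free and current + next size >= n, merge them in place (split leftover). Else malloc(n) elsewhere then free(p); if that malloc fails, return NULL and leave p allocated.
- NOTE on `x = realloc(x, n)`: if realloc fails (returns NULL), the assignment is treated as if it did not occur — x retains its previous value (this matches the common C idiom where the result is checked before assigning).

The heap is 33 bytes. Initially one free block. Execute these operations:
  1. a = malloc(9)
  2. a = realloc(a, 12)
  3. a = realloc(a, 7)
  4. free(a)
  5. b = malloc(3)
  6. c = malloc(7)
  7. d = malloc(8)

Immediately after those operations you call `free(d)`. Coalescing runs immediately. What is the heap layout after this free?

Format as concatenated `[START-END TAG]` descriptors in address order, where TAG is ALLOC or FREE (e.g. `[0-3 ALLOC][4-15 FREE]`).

Op 1: a = malloc(9) -> a = 0; heap: [0-8 ALLOC][9-32 FREE]
Op 2: a = realloc(a, 12) -> a = 0; heap: [0-11 ALLOC][12-32 FREE]
Op 3: a = realloc(a, 7) -> a = 0; heap: [0-6 ALLOC][7-32 FREE]
Op 4: free(a) -> (freed a); heap: [0-32 FREE]
Op 5: b = malloc(3) -> b = 0; heap: [0-2 ALLOC][3-32 FREE]
Op 6: c = malloc(7) -> c = 3; heap: [0-2 ALLOC][3-9 ALLOC][10-32 FREE]
Op 7: d = malloc(8) -> d = 10; heap: [0-2 ALLOC][3-9 ALLOC][10-17 ALLOC][18-32 FREE]
free(d): d = 10 -> block [10-17 ALLOC]; mark free, coalesce with adjacent free neighbors -> [0-2 ALLOC][3-9 ALLOC][10-32 FREE]

Answer: [0-2 ALLOC][3-9 ALLOC][10-32 FREE]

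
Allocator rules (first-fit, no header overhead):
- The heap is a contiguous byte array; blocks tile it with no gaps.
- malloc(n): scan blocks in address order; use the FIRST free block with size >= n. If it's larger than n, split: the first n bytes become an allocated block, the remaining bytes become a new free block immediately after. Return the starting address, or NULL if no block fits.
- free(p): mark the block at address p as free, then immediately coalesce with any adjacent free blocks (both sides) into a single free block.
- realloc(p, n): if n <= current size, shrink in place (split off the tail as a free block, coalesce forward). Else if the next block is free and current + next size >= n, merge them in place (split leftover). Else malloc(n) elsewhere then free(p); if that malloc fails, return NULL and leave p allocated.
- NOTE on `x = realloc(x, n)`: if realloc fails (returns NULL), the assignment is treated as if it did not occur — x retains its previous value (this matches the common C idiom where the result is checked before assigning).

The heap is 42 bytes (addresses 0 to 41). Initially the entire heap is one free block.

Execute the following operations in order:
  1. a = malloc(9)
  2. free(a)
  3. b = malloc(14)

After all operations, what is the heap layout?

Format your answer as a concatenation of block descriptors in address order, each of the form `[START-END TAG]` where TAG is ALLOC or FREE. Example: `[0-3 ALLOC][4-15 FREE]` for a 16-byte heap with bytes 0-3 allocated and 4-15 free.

Op 1: a = malloc(9) -> a = 0; heap: [0-8 ALLOC][9-41 FREE]
Op 2: free(a) -> (freed a); heap: [0-41 FREE]
Op 3: b = malloc(14) -> b = 0; heap: [0-13 ALLOC][14-41 FREE]

Answer: [0-13 ALLOC][14-41 FREE]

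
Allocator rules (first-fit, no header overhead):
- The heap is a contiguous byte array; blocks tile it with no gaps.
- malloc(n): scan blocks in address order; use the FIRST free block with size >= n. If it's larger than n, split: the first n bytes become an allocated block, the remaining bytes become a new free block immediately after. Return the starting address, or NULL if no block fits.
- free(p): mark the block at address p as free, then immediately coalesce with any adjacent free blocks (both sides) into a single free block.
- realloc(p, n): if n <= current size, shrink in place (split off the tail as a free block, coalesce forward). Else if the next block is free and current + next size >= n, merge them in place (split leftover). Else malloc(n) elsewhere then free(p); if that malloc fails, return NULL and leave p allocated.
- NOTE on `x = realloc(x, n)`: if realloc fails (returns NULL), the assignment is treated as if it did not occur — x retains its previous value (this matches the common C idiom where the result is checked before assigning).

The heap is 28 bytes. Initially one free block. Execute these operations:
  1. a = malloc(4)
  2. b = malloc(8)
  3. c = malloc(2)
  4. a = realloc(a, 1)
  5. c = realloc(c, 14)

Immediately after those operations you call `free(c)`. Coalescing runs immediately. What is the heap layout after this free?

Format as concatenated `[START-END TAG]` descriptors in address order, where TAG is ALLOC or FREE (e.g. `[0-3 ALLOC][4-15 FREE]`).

Answer: [0-0 ALLOC][1-3 FREE][4-11 ALLOC][12-27 FREE]

Derivation:
Op 1: a = malloc(4) -> a = 0; heap: [0-3 ALLOC][4-27 FREE]
Op 2: b = malloc(8) -> b = 4; heap: [0-3 ALLOC][4-11 ALLOC][12-27 FREE]
Op 3: c = malloc(2) -> c = 12; heap: [0-3 ALLOC][4-11 ALLOC][12-13 ALLOC][14-27 FREE]
Op 4: a = realloc(a, 1) -> a = 0; heap: [0-0 ALLOC][1-3 FREE][4-11 ALLOC][12-13 ALLOC][14-27 FREE]
Op 5: c = realloc(c, 14) -> c = 12; heap: [0-0 ALLOC][1-3 FREE][4-11 ALLOC][12-25 ALLOC][26-27 FREE]
free(c): c = 12 -> block [12-25 ALLOC]; mark free, coalesce with adjacent free neighbors -> [0-0 ALLOC][1-3 FREE][4-11 ALLOC][12-27 FREE]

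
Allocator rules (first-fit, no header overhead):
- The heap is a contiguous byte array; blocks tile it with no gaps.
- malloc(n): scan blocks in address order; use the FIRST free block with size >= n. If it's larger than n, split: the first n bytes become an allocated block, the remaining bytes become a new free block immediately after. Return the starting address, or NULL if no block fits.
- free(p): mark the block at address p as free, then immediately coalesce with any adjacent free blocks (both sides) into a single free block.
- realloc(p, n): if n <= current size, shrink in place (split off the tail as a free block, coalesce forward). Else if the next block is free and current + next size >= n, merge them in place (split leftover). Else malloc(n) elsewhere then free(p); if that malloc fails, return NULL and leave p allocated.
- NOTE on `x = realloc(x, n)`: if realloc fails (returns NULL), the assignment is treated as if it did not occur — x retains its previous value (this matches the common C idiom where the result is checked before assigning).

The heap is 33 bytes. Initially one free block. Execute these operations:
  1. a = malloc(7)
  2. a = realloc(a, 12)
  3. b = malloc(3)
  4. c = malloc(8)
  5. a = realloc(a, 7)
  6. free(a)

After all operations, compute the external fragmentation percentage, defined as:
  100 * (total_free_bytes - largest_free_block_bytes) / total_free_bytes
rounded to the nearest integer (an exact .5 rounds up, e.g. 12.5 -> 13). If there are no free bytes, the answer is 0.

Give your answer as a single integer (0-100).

Answer: 45

Derivation:
Op 1: a = malloc(7) -> a = 0; heap: [0-6 ALLOC][7-32 FREE]
Op 2: a = realloc(a, 12) -> a = 0; heap: [0-11 ALLOC][12-32 FREE]
Op 3: b = malloc(3) -> b = 12; heap: [0-11 ALLOC][12-14 ALLOC][15-32 FREE]
Op 4: c = malloc(8) -> c = 15; heap: [0-11 ALLOC][12-14 ALLOC][15-22 ALLOC][23-32 FREE]
Op 5: a = realloc(a, 7) -> a = 0; heap: [0-6 ALLOC][7-11 FREE][12-14 ALLOC][15-22 ALLOC][23-32 FREE]
Op 6: free(a) -> (freed a); heap: [0-11 FREE][12-14 ALLOC][15-22 ALLOC][23-32 FREE]
Free blocks: [12 10] total_free=22 largest=12 -> 100*(22-12)/22 = 1000/22 ≈ 45.455 -> rounds to 45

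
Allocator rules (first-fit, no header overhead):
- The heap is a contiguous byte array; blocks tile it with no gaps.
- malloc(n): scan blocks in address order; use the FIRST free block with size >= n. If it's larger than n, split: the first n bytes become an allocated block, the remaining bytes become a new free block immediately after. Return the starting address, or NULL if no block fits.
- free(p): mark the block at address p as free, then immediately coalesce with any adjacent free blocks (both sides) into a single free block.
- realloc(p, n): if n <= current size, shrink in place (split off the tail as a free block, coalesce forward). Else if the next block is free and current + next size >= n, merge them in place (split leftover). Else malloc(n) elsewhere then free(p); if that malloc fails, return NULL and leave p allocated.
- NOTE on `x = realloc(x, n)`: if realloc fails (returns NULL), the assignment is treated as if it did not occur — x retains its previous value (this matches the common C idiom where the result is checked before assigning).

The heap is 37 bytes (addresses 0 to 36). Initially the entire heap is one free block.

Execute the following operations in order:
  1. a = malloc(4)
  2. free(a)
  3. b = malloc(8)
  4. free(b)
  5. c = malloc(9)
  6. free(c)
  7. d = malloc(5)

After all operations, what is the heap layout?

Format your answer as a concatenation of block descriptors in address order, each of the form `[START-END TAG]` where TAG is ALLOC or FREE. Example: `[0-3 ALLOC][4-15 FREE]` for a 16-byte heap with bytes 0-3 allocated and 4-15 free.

Op 1: a = malloc(4) -> a = 0; heap: [0-3 ALLOC][4-36 FREE]
Op 2: free(a) -> (freed a); heap: [0-36 FREE]
Op 3: b = malloc(8) -> b = 0; heap: [0-7 ALLOC][8-36 FREE]
Op 4: free(b) -> (freed b); heap: [0-36 FREE]
Op 5: c = malloc(9) -> c = 0; heap: [0-8 ALLOC][9-36 FREE]
Op 6: free(c) -> (freed c); heap: [0-36 FREE]
Op 7: d = malloc(5) -> d = 0; heap: [0-4 ALLOC][5-36 FREE]

Answer: [0-4 ALLOC][5-36 FREE]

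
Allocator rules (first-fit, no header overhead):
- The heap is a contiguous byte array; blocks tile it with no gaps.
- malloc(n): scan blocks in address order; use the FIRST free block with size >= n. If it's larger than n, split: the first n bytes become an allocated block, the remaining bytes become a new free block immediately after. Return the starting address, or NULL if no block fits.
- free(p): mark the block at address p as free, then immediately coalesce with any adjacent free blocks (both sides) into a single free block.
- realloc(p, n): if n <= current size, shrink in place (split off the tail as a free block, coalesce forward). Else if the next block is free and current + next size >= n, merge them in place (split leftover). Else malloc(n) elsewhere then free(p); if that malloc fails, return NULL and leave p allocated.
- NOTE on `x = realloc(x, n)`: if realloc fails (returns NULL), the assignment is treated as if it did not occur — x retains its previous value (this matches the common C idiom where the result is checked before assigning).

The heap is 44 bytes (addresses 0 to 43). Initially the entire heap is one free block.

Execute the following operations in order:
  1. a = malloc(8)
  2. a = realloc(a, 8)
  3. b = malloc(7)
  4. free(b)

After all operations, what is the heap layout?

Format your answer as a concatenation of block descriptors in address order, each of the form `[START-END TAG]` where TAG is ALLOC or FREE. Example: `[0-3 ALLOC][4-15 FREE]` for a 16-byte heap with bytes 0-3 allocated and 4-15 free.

Answer: [0-7 ALLOC][8-43 FREE]

Derivation:
Op 1: a = malloc(8) -> a = 0; heap: [0-7 ALLOC][8-43 FREE]
Op 2: a = realloc(a, 8) -> a = 0; heap: [0-7 ALLOC][8-43 FREE]
Op 3: b = malloc(7) -> b = 8; heap: [0-7 ALLOC][8-14 ALLOC][15-43 FREE]
Op 4: free(b) -> (freed b); heap: [0-7 ALLOC][8-43 FREE]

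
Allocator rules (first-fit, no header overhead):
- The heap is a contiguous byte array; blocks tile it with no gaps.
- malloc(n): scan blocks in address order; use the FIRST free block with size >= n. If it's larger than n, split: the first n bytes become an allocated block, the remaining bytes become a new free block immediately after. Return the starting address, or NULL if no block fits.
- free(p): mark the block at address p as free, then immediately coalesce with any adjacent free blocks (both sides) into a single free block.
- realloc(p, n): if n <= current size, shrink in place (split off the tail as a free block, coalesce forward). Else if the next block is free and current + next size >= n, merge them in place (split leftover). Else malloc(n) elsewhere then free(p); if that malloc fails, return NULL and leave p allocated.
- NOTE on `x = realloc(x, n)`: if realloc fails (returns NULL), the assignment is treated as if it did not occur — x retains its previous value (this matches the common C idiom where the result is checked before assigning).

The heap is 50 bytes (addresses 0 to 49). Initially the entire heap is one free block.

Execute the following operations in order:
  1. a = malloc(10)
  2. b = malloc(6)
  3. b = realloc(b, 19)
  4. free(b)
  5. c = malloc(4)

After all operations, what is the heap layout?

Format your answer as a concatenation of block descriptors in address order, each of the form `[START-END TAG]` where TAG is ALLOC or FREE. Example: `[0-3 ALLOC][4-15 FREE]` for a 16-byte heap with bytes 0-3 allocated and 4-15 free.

Op 1: a = malloc(10) -> a = 0; heap: [0-9 ALLOC][10-49 FREE]
Op 2: b = malloc(6) -> b = 10; heap: [0-9 ALLOC][10-15 ALLOC][16-49 FREE]
Op 3: b = realloc(b, 19) -> b = 10; heap: [0-9 ALLOC][10-28 ALLOC][29-49 FREE]
Op 4: free(b) -> (freed b); heap: [0-9 ALLOC][10-49 FREE]
Op 5: c = malloc(4) -> c = 10; heap: [0-9 ALLOC][10-13 ALLOC][14-49 FREE]

Answer: [0-9 ALLOC][10-13 ALLOC][14-49 FREE]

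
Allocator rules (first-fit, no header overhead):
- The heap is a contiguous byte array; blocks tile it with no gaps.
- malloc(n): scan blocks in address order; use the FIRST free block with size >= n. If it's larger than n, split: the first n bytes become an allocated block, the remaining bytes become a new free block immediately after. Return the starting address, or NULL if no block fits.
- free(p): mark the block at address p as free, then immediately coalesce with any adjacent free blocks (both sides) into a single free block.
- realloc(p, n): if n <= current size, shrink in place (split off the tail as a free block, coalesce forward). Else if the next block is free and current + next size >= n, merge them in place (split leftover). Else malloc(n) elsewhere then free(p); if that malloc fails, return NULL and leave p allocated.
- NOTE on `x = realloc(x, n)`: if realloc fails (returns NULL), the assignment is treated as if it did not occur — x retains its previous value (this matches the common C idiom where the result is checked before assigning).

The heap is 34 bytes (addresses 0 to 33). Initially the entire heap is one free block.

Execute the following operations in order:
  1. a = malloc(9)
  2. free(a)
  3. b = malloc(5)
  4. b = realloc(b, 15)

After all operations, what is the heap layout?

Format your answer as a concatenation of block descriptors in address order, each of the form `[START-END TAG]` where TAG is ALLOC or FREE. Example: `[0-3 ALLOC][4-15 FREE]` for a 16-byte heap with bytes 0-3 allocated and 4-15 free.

Op 1: a = malloc(9) -> a = 0; heap: [0-8 ALLOC][9-33 FREE]
Op 2: free(a) -> (freed a); heap: [0-33 FREE]
Op 3: b = malloc(5) -> b = 0; heap: [0-4 ALLOC][5-33 FREE]
Op 4: b = realloc(b, 15) -> b = 0; heap: [0-14 ALLOC][15-33 FREE]

Answer: [0-14 ALLOC][15-33 FREE]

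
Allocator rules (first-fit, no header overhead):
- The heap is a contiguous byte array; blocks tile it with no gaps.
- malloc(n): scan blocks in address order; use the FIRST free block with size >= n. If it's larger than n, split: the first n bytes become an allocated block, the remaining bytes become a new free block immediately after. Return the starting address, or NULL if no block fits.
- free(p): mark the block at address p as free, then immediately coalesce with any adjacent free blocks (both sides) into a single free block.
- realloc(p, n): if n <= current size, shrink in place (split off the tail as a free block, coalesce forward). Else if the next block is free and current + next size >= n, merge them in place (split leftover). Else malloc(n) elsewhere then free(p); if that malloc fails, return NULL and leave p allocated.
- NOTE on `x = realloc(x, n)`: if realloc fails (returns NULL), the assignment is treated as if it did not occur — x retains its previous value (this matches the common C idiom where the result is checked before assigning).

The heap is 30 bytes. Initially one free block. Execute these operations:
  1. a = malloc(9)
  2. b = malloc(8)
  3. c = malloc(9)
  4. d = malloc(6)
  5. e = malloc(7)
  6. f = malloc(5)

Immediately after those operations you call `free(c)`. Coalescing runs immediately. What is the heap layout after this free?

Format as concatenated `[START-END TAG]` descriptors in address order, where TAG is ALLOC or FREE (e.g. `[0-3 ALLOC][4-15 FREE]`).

Op 1: a = malloc(9) -> a = 0; heap: [0-8 ALLOC][9-29 FREE]
Op 2: b = malloc(8) -> b = 9; heap: [0-8 ALLOC][9-16 ALLOC][17-29 FREE]
Op 3: c = malloc(9) -> c = 17; heap: [0-8 ALLOC][9-16 ALLOC][17-25 ALLOC][26-29 FREE]
Op 4: d = malloc(6) -> d = NULL; heap: [0-8 ALLOC][9-16 ALLOC][17-25 ALLOC][26-29 FREE]
Op 5: e = malloc(7) -> e = NULL; heap: [0-8 ALLOC][9-16 ALLOC][17-25 ALLOC][26-29 FREE]
Op 6: f = malloc(5) -> f = NULL; heap: [0-8 ALLOC][9-16 ALLOC][17-25 ALLOC][26-29 FREE]
free(c): c = 17 -> block [17-25 ALLOC]; mark free, coalesce with adjacent free neighbors -> [0-8 ALLOC][9-16 ALLOC][17-29 FREE]

Answer: [0-8 ALLOC][9-16 ALLOC][17-29 FREE]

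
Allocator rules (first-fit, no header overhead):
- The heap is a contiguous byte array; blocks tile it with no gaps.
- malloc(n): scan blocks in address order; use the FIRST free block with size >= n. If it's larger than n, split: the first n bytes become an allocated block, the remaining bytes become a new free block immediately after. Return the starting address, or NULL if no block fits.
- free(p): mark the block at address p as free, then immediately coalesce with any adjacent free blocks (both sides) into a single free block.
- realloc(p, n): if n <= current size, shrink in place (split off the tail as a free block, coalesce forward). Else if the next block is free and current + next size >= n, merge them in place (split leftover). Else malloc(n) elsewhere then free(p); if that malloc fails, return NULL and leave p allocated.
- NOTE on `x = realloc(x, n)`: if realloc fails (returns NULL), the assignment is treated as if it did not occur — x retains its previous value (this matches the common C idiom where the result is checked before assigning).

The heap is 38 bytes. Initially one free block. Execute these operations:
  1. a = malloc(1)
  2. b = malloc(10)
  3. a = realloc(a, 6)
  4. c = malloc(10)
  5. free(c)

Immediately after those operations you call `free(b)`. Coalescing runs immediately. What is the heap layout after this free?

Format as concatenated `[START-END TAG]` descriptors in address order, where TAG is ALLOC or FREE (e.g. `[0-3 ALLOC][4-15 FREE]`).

Answer: [0-10 FREE][11-16 ALLOC][17-37 FREE]

Derivation:
Op 1: a = malloc(1) -> a = 0; heap: [0-0 ALLOC][1-37 FREE]
Op 2: b = malloc(10) -> b = 1; heap: [0-0 ALLOC][1-10 ALLOC][11-37 FREE]
Op 3: a = realloc(a, 6) -> a = 11; heap: [0-0 FREE][1-10 ALLOC][11-16 ALLOC][17-37 FREE]
Op 4: c = malloc(10) -> c = 17; heap: [0-0 FREE][1-10 ALLOC][11-16 ALLOC][17-26 ALLOC][27-37 FREE]
Op 5: free(c) -> (freed c); heap: [0-0 FREE][1-10 ALLOC][11-16 ALLOC][17-37 FREE]
free(b): b = 1 -> block [1-10 ALLOC]; mark free, coalesce with adjacent free neighbors -> [0-10 FREE][11-16 ALLOC][17-37 FREE]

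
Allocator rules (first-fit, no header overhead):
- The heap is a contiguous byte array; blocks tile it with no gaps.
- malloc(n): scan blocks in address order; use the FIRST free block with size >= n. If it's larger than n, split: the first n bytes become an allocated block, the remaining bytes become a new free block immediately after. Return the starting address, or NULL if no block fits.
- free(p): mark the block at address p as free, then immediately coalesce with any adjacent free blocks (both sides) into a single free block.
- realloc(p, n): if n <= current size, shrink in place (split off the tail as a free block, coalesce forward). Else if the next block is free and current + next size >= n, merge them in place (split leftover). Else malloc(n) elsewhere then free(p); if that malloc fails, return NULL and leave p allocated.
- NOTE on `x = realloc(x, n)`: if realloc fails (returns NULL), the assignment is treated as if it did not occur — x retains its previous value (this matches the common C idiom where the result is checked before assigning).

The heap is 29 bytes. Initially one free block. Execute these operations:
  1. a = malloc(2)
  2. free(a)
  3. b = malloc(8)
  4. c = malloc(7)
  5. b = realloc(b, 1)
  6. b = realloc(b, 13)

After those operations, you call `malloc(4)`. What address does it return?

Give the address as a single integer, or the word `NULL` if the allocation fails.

Answer: 0

Derivation:
Op 1: a = malloc(2) -> a = 0; heap: [0-1 ALLOC][2-28 FREE]
Op 2: free(a) -> (freed a); heap: [0-28 FREE]
Op 3: b = malloc(8) -> b = 0; heap: [0-7 ALLOC][8-28 FREE]
Op 4: c = malloc(7) -> c = 8; heap: [0-7 ALLOC][8-14 ALLOC][15-28 FREE]
Op 5: b = realloc(b, 1) -> b = 0; heap: [0-0 ALLOC][1-7 FREE][8-14 ALLOC][15-28 FREE]
Op 6: b = realloc(b, 13) -> b = 15; heap: [0-7 FREE][8-14 ALLOC][15-27 ALLOC][28-28 FREE]
malloc(4): first-fit scan over [0-7 FREE][8-14 ALLOC][15-27 ALLOC][28-28 FREE] -> 0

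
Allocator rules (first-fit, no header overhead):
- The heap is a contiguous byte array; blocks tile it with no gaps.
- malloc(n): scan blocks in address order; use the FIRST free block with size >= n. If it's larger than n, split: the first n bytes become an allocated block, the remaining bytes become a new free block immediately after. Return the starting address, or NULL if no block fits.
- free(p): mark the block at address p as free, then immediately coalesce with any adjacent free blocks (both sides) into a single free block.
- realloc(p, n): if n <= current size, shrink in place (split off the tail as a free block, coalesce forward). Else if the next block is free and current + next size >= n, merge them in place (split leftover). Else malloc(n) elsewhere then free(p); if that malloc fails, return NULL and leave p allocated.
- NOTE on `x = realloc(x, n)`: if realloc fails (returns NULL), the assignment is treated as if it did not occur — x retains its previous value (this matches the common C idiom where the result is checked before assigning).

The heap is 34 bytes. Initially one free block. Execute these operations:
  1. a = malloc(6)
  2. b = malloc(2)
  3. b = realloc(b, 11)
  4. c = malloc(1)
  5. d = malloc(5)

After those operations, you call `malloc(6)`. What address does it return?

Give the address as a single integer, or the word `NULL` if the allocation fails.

Answer: 23

Derivation:
Op 1: a = malloc(6) -> a = 0; heap: [0-5 ALLOC][6-33 FREE]
Op 2: b = malloc(2) -> b = 6; heap: [0-5 ALLOC][6-7 ALLOC][8-33 FREE]
Op 3: b = realloc(b, 11) -> b = 6; heap: [0-5 ALLOC][6-16 ALLOC][17-33 FREE]
Op 4: c = malloc(1) -> c = 17; heap: [0-5 ALLOC][6-16 ALLOC][17-17 ALLOC][18-33 FREE]
Op 5: d = malloc(5) -> d = 18; heap: [0-5 ALLOC][6-16 ALLOC][17-17 ALLOC][18-22 ALLOC][23-33 FREE]
malloc(6): first-fit scan over [0-5 ALLOC][6-16 ALLOC][17-17 ALLOC][18-22 ALLOC][23-33 FREE] -> 23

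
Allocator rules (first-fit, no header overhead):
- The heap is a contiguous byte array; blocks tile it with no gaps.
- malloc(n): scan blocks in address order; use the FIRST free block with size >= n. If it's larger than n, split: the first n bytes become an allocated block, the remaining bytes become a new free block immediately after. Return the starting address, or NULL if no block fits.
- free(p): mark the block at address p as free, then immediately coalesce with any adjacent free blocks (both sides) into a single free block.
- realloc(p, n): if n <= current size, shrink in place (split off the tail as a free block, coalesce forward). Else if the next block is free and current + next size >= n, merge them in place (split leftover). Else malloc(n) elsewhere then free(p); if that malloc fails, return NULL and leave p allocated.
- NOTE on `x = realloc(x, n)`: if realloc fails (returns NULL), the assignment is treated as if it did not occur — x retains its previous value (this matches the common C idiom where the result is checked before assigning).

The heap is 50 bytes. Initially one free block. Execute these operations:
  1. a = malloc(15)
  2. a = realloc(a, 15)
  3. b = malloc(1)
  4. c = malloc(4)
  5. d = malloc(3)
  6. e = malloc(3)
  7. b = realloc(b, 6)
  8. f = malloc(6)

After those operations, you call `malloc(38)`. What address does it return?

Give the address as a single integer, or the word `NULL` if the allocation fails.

Answer: NULL

Derivation:
Op 1: a = malloc(15) -> a = 0; heap: [0-14 ALLOC][15-49 FREE]
Op 2: a = realloc(a, 15) -> a = 0; heap: [0-14 ALLOC][15-49 FREE]
Op 3: b = malloc(1) -> b = 15; heap: [0-14 ALLOC][15-15 ALLOC][16-49 FREE]
Op 4: c = malloc(4) -> c = 16; heap: [0-14 ALLOC][15-15 ALLOC][16-19 ALLOC][20-49 FREE]
Op 5: d = malloc(3) -> d = 20; heap: [0-14 ALLOC][15-15 ALLOC][16-19 ALLOC][20-22 ALLOC][23-49 FREE]
Op 6: e = malloc(3) -> e = 23; heap: [0-14 ALLOC][15-15 ALLOC][16-19 ALLOC][20-22 ALLOC][23-25 ALLOC][26-49 FREE]
Op 7: b = realloc(b, 6) -> b = 26; heap: [0-14 ALLOC][15-15 FREE][16-19 ALLOC][20-22 ALLOC][23-25 ALLOC][26-31 ALLOC][32-49 FREE]
Op 8: f = malloc(6) -> f = 32; heap: [0-14 ALLOC][15-15 FREE][16-19 ALLOC][20-22 ALLOC][23-25 ALLOC][26-31 ALLOC][32-37 ALLOC][38-49 FREE]
malloc(38): first-fit scan over [0-14 ALLOC][15-15 FREE][16-19 ALLOC][20-22 ALLOC][23-25 ALLOC][26-31 ALLOC][32-37 ALLOC][38-49 FREE] -> NULL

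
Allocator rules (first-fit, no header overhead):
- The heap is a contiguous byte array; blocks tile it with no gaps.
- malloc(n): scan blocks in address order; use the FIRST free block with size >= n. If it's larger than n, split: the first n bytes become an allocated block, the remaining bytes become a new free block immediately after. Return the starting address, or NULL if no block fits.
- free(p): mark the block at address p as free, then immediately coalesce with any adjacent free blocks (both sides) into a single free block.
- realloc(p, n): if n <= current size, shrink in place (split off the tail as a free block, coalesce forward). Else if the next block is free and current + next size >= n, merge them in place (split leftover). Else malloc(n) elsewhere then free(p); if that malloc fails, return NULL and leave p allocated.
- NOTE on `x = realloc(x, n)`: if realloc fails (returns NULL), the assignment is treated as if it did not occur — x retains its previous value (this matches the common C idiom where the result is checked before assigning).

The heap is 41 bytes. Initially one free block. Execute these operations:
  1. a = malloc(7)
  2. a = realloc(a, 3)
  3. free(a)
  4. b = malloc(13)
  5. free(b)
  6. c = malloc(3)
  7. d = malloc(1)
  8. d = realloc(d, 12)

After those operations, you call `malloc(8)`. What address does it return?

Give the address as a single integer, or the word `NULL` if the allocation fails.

Answer: 15

Derivation:
Op 1: a = malloc(7) -> a = 0; heap: [0-6 ALLOC][7-40 FREE]
Op 2: a = realloc(a, 3) -> a = 0; heap: [0-2 ALLOC][3-40 FREE]
Op 3: free(a) -> (freed a); heap: [0-40 FREE]
Op 4: b = malloc(13) -> b = 0; heap: [0-12 ALLOC][13-40 FREE]
Op 5: free(b) -> (freed b); heap: [0-40 FREE]
Op 6: c = malloc(3) -> c = 0; heap: [0-2 ALLOC][3-40 FREE]
Op 7: d = malloc(1) -> d = 3; heap: [0-2 ALLOC][3-3 ALLOC][4-40 FREE]
Op 8: d = realloc(d, 12) -> d = 3; heap: [0-2 ALLOC][3-14 ALLOC][15-40 FREE]
malloc(8): first-fit scan over [0-2 ALLOC][3-14 ALLOC][15-40 FREE] -> 15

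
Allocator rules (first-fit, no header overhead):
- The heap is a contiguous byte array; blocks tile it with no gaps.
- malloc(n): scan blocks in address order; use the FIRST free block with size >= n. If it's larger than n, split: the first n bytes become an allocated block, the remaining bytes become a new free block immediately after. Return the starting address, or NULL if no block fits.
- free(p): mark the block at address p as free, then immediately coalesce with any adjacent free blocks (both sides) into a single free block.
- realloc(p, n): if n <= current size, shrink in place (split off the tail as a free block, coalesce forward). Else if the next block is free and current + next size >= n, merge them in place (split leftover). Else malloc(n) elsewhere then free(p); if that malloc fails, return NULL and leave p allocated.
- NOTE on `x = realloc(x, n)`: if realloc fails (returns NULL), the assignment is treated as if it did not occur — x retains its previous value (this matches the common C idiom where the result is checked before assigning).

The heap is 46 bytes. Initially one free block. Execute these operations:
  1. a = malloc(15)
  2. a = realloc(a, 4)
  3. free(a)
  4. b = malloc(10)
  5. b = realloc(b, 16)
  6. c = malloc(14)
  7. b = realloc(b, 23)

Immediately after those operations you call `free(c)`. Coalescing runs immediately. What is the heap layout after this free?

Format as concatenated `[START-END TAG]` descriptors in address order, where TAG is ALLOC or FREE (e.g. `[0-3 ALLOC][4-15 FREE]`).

Op 1: a = malloc(15) -> a = 0; heap: [0-14 ALLOC][15-45 FREE]
Op 2: a = realloc(a, 4) -> a = 0; heap: [0-3 ALLOC][4-45 FREE]
Op 3: free(a) -> (freed a); heap: [0-45 FREE]
Op 4: b = malloc(10) -> b = 0; heap: [0-9 ALLOC][10-45 FREE]
Op 5: b = realloc(b, 16) -> b = 0; heap: [0-15 ALLOC][16-45 FREE]
Op 6: c = malloc(14) -> c = 16; heap: [0-15 ALLOC][16-29 ALLOC][30-45 FREE]
Op 7: b = realloc(b, 23) -> NULL (b unchanged); heap: [0-15 ALLOC][16-29 ALLOC][30-45 FREE]
free(c): c = 16 -> block [16-29 ALLOC]; mark free, coalesce with adjacent free neighbors -> [0-15 ALLOC][16-45 FREE]

Answer: [0-15 ALLOC][16-45 FREE]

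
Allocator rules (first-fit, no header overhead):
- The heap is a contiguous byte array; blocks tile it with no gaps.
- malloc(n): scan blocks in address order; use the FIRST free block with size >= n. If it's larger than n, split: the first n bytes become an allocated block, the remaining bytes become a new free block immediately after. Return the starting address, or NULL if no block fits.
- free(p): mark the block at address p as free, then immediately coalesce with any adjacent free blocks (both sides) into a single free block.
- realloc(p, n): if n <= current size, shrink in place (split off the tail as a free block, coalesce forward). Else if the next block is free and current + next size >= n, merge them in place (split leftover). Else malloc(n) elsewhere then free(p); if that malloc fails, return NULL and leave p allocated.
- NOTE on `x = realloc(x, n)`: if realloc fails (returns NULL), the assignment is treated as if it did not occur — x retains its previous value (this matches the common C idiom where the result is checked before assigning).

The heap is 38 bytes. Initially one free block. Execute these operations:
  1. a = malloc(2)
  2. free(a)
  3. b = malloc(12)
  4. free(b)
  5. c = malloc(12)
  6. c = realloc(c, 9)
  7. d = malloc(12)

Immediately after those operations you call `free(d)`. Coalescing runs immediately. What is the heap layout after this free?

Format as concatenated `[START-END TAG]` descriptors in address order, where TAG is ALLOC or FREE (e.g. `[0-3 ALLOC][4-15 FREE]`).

Op 1: a = malloc(2) -> a = 0; heap: [0-1 ALLOC][2-37 FREE]
Op 2: free(a) -> (freed a); heap: [0-37 FREE]
Op 3: b = malloc(12) -> b = 0; heap: [0-11 ALLOC][12-37 FREE]
Op 4: free(b) -> (freed b); heap: [0-37 FREE]
Op 5: c = malloc(12) -> c = 0; heap: [0-11 ALLOC][12-37 FREE]
Op 6: c = realloc(c, 9) -> c = 0; heap: [0-8 ALLOC][9-37 FREE]
Op 7: d = malloc(12) -> d = 9; heap: [0-8 ALLOC][9-20 ALLOC][21-37 FREE]
free(d): d = 9 -> block [9-20 ALLOC]; mark free, coalesce with adjacent free neighbors -> [0-8 ALLOC][9-37 FREE]

Answer: [0-8 ALLOC][9-37 FREE]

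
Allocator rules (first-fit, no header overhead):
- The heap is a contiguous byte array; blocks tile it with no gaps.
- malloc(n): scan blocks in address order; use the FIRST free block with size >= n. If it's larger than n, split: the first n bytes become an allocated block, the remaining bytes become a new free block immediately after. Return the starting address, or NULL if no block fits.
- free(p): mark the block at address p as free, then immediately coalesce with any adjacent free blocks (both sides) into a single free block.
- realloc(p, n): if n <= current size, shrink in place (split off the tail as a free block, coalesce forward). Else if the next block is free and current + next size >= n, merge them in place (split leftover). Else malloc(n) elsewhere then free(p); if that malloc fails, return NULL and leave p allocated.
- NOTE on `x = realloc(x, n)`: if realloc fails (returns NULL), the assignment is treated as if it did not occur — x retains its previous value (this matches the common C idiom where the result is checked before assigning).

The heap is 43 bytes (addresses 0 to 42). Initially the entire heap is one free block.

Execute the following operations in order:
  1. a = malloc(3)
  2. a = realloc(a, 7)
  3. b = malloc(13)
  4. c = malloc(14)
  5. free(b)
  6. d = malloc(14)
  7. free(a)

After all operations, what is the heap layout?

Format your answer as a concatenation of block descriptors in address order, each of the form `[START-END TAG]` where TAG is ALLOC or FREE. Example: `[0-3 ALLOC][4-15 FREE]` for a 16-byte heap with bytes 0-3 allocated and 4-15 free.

Answer: [0-19 FREE][20-33 ALLOC][34-42 FREE]

Derivation:
Op 1: a = malloc(3) -> a = 0; heap: [0-2 ALLOC][3-42 FREE]
Op 2: a = realloc(a, 7) -> a = 0; heap: [0-6 ALLOC][7-42 FREE]
Op 3: b = malloc(13) -> b = 7; heap: [0-6 ALLOC][7-19 ALLOC][20-42 FREE]
Op 4: c = malloc(14) -> c = 20; heap: [0-6 ALLOC][7-19 ALLOC][20-33 ALLOC][34-42 FREE]
Op 5: free(b) -> (freed b); heap: [0-6 ALLOC][7-19 FREE][20-33 ALLOC][34-42 FREE]
Op 6: d = malloc(14) -> d = NULL; heap: [0-6 ALLOC][7-19 FREE][20-33 ALLOC][34-42 FREE]
Op 7: free(a) -> (freed a); heap: [0-19 FREE][20-33 ALLOC][34-42 FREE]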